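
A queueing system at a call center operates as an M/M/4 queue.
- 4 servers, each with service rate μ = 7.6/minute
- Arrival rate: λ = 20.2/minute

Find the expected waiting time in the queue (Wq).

Traffic intensity: ρ = λ/(cμ) = 20.2/(4×7.6) = 0.6645
Since ρ = 0.6645 < 1, system is stable.
Offered load a = λ/μ = cρ = 20.2/7.6 = 2.6579
P₀ = [ Σₙ₌₀^3 aⁿ/n! + a^4/(4!(1-ρ)) ]⁻¹
Σ = a^0/0! + a^1/1! + a^2/2! + a^3/3! = 1.0000 + 2.6579 + 3.5322 + 3.1294 = 10.3195
a^4/(4!(1-ρ)) = 49.9058/(24 × 0.335526) = 6.1975
P₀ = 1/(10.3195 + 6.1975) = 0.06054
Lq = P₀·a^4·ρ / (4!(1-ρ)²) = 0.060544 × 49.9058 × 0.66447 / (24 × 0.11258) = 0.7431
Wq = Lq/λ = 0.7431/20.2 = 0.03679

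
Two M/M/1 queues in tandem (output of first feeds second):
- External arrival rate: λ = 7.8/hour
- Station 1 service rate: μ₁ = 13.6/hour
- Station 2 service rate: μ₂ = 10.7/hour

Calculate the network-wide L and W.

By Jackson's theorem, each station behaves as independent M/M/1.
Station 1: ρ₁ = 7.8/13.6 = 0.5735, L₁ = ρ₁/(1-ρ₁) = λ/(μ₁-λ) = 7.8/5.80 = 1.3448
Station 2: ρ₂ = 7.8/10.7 = 0.7290, L₂ = ρ₂/(1-ρ₂) = λ/(μ₂-λ) = 7.8/2.90 = 2.6897
Total: L = L₁ + L₂ = 1.3448 + 2.6897 = 4.0345
W = L/λ = 4.0345/7.8 = 0.5172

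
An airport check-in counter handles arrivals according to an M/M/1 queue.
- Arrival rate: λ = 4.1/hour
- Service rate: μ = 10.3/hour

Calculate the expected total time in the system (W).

First, compute utilization: ρ = λ/μ = 4.1/10.3 = 0.3981
For M/M/1: W = 1/(μ-λ)
W = 1/(10.3-4.1) = 1/6.20
W = 0.1613 hours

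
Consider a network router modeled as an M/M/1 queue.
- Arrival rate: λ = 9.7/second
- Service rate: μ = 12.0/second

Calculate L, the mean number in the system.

ρ = λ/μ = 9.7/12.0 = 0.8083
For M/M/1: L = λ/(μ-λ)
L = 9.7/(12.0-9.7) = 9.7/2.30
L = 4.2174 packets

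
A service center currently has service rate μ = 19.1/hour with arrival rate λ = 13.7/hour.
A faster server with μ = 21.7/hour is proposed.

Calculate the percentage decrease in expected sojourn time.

System 1: ρ₁ = 13.7/19.1 = 0.7173, W₁ = 1/(19.1-13.7) = 0.18519
System 2: ρ₂ = 13.7/21.7 = 0.6313, W₂ = 1/(21.7-13.7) = 0.12500
Improvement: (W₁-W₂)/W₁ = (0.18519-0.12500)/0.18519 = 32.50%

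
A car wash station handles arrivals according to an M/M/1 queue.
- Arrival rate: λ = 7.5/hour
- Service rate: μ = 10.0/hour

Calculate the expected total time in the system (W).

First, compute utilization: ρ = λ/μ = 7.5/10.0 = 0.7500
For M/M/1: W = 1/(μ-λ)
W = 1/(10.0-7.5) = 1/2.50
W = 0.4000 hours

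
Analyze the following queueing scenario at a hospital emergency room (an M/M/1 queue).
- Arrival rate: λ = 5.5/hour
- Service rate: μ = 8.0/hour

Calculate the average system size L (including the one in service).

ρ = λ/μ = 5.5/8.0 = 0.6875
For M/M/1: L = λ/(μ-λ)
L = 5.5/(8.0-5.5) = 5.5/2.50
L = 2.2000 patients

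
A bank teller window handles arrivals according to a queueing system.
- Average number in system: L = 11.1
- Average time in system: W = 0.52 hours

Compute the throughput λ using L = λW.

Little's Law: L = λW, so λ = L/W
λ = 11.1/0.52 = 21.3462 transactions/hour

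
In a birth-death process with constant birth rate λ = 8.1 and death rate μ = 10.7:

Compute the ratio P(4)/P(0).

For constant rates: P(n)/P(0) = (λ/μ)^n
P(4)/P(0) = (8.1/10.7)^4 = 0.7570^4 = 0.3284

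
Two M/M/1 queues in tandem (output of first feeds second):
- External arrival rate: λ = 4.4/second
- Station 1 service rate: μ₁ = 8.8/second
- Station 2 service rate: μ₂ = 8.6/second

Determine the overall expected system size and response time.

By Jackson's theorem, each station behaves as independent M/M/1.
Station 1: ρ₁ = 4.4/8.8 = 0.5000, L₁ = ρ₁/(1-ρ₁) = λ/(μ₁-λ) = 4.4/4.40 = 1.0000
Station 2: ρ₂ = 4.4/8.6 = 0.5116, L₂ = ρ₂/(1-ρ₂) = λ/(μ₂-λ) = 4.4/4.20 = 1.0476
Total: L = L₁ + L₂ = 1.0000 + 1.0476 = 2.0476
W = L/λ = 2.0476/4.4 = 0.4654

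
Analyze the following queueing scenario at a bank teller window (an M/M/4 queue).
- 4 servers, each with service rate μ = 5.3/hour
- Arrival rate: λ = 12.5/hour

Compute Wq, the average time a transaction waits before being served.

Traffic intensity: ρ = λ/(cμ) = 12.5/(4×5.3) = 0.5896
Since ρ = 0.5896 < 1, system is stable.
Offered load a = λ/μ = cρ = 12.5/5.3 = 2.3585
P₀ = [ Σₙ₌₀^3 aⁿ/n! + a^4/(4!(1-ρ)) ]⁻¹
Σ = a^0/0! + a^1/1! + a^2/2! + a^3/3! = 1.0000 + 2.3585 + 2.7812 + 2.1865 = 8.3262
a^4/(4!(1-ρ)) = 30.9412/(24 × 0.41038) = 3.1415
P₀ = 1/(8.3262 + 3.1415) = 0.08720
Lq = P₀·a^4·ρ / (4!(1-ρ)²) = 0.08720 × 30.9412 × 0.5896 / (24 × 0.1684) = 0.3936
Wq = Lq/λ = 0.3936/12.5 = 0.03149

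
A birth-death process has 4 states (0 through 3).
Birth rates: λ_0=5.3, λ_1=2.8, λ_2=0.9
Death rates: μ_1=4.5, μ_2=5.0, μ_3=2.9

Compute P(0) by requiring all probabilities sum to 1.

Ratios P(n)/P(0) = (λ₀···λₙ₋₁)/(μ₁···μₙ):
P(1)/P(0) = (5.3)/(4.5) = 1.17778
P(2)/P(0) = (5.3×2.8)/(4.5×5.0) = 0.659556
P(3)/P(0) = (5.3×2.8×0.9)/(4.5×5.0×2.9) = 0.204690

Normalization: ∑ P(n) = 1
P(0) × (1.00000 + 1.17778 + 0.659556 + 0.204690) = 1
P(0) × 3.0420 = 1
P(0) = 1/3.0420 = 0.3287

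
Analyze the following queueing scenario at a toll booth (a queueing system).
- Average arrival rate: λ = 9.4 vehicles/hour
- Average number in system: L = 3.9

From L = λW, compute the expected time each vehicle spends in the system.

Little's Law: L = λW, so W = L/λ
W = 3.9/9.4 = 0.4149 hours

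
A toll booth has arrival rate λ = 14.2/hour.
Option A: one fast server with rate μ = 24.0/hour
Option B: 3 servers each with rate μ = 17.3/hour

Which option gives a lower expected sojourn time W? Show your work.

Option A: single server μ = 24.0 (M/M/1)
  ρ_A = 14.2/24.0 = 0.5917
  W_A = 1/(μ-λ) = 1/(24.0-14.2) = 1/9.80 = 0.1020

Option B: 3 servers μ = 17.3 (M/M/3)
  ρ_B = λ/(cμ) = 14.2/(3×17.3) = 0.2736
  Offered load a = λ/μ = cρ = 14.2/17.3 = 0.8208
  P₀ = [ Σₙ₌₀^2 aⁿ/n! + a^3/(3!(1-ρ)) ]⁻¹
  Σ = a^0/0! + a^1/1! + a^2/2! = 1.0000 + 0.8208 + 0.3369 = 2.1577
  a^3/(3!(1-ρ)) = 0.5530/(6 × 0.7264) = 0.1269
  P₀ = 1/(2.1577 + 0.1269) = 0.4377
  Lq = P₀·a^3·ρ / (3!(1-ρ)²) = 0.4377 × 0.5530 × 0.2736 / (6 × 0.5277) = 0.02092
  Wq_B = Lq/λ = 0.02092/14.2 = 0.0014732
  W_B = Wq_B + 1/μ = 0.0014732 + 0.057803 = 0.05928

Since W_B = 0.05928 < W_A = 0.1020, Option B (multiple servers) has the shorter time in system.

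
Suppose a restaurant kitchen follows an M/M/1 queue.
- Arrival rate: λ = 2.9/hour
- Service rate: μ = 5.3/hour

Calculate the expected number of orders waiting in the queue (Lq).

ρ = λ/μ = 2.9/5.3 = 0.5472
For M/M/1: Lq = λ²/(μ(μ-λ))
Lq = 8.41/(5.3 × 2.40)
Lq = 0.6612 orders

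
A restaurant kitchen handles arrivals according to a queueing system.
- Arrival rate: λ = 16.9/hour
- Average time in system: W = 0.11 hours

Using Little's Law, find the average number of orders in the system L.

Little's Law: L = λW
L = 16.9 × 0.11 = 1.8590 orders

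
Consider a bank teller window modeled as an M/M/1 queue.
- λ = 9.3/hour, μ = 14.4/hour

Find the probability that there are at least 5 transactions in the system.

ρ = λ/μ = 9.3/14.4 = 0.64583
P(N ≥ n) = ρⁿ
P(N ≥ 5) = 0.64583^5
P(N ≥ 5) = 0.1124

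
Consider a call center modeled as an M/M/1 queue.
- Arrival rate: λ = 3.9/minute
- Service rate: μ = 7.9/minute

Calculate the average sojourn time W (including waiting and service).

First, compute utilization: ρ = λ/μ = 3.9/7.9 = 0.4937
For M/M/1: W = 1/(μ-λ)
W = 1/(7.9-3.9) = 1/4.00
W = 0.2500 minutes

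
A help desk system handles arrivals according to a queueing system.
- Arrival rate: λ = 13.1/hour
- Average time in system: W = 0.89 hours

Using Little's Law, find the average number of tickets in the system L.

Little's Law: L = λW
L = 13.1 × 0.89 = 11.6590 tickets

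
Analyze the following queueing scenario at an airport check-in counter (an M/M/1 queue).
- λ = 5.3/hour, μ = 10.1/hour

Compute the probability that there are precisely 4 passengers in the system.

ρ = λ/μ = 5.3/10.1 = 0.52475
P(n) = (1-ρ)ρⁿ
P(4) = (1-0.52475) × 0.52475^4
P(4) = 0.47525 × 0.075825
P(4) = 0.03604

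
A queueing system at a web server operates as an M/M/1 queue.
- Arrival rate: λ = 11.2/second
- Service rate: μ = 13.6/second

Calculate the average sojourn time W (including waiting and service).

First, compute utilization: ρ = λ/μ = 11.2/13.6 = 0.8235
For M/M/1: W = 1/(μ-λ)
W = 1/(13.6-11.2) = 1/2.40
W = 0.4167 seconds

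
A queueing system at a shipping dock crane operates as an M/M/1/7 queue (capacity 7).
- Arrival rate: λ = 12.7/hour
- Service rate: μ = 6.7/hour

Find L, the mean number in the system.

ρ = λ/μ = 12.7/6.7 = 1.8955
P₀ = (1-ρ)/(1-ρ^(K+1)) = (1-1.8955)/(1-1.8955^8) = -0.8955/-165.6442 = 0.005406
P_K = P₀×ρ^K = 0.005406 × 1.8955^7 = 0.005406 × 87.9157 = 0.4753
L = ρ[1 - (K+1)ρ^K + Kρ^(K+1)] / [(1-ρ)(1-ρ^(K+1))]
L = 1.8955 × (1 - 8×87.9157 + 7×166.6442) / ((1 - 1.8955) × (1 - 166.6442)) = 5.9316 containers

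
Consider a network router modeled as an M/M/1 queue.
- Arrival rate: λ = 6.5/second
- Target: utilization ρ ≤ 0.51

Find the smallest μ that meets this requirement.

ρ = λ/μ, so μ = λ/ρ
μ ≥ 6.5/0.51 = 12.7451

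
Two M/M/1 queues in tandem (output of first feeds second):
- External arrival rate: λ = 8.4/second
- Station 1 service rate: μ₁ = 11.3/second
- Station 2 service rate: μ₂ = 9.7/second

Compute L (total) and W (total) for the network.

By Jackson's theorem, each station behaves as independent M/M/1.
Station 1: ρ₁ = 8.4/11.3 = 0.7434, L₁ = ρ₁/(1-ρ₁) = λ/(μ₁-λ) = 8.4/2.90 = 2.8966
Station 2: ρ₂ = 8.4/9.7 = 0.8660, L₂ = ρ₂/(1-ρ₂) = λ/(μ₂-λ) = 8.4/1.30 = 6.4615
Total: L = L₁ + L₂ = 2.8966 + 6.4615 = 9.3581
W = L/λ = 9.3581/8.4 = 1.1141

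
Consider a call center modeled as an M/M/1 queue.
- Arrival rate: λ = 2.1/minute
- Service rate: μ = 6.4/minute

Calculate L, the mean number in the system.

ρ = λ/μ = 2.1/6.4 = 0.3281
For M/M/1: L = λ/(μ-λ)
L = 2.1/(6.4-2.1) = 2.1/4.30
L = 0.4884 calls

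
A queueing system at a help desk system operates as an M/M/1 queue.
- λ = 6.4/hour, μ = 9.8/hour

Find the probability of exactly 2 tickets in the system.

ρ = λ/μ = 6.4/9.8 = 0.6531
P(n) = (1-ρ)ρⁿ
P(2) = (1-0.6531) × 0.6531^2
P(2) = 0.3469 × 0.4265
P(2) = 0.1480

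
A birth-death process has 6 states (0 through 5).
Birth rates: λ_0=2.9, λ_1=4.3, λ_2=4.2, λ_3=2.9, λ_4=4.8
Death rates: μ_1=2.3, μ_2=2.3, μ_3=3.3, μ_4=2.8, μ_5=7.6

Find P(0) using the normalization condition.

Ratios P(n)/P(0) = (λ₀···λₙ₋₁)/(μ₁···μₙ):
P(1)/P(0) = (2.9)/(2.3) = 1.2609
P(2)/P(0) = (2.9×4.3)/(2.3×2.3) = 2.3573
P(3)/P(0) = (2.9×4.3×4.2)/(2.3×2.3×3.3) = 3.0002
P(4)/P(0) = (2.9×4.3×4.2×2.9)/(2.3×2.3×3.3×2.8) = 3.1073
P(5)/P(0) = (2.9×4.3×4.2×2.9×4.8)/(2.3×2.3×3.3×2.8×7.6) = 1.9625

Normalization: ∑ P(n) = 1
P(0) × (1.0000 + 1.2609 + 2.3573 + 3.0002 + 3.1073 + 1.9625) = 1
P(0) × 12.6882 = 1
P(0) = 1/12.6882 = 0.07881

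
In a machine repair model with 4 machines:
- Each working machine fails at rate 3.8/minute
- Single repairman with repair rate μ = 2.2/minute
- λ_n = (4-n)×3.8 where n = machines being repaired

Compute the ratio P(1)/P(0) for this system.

P(1)/P(0) = ∏_{i=0}^{1-1} λ_i/μ_{i+1}
= (4-0)×3.8/2.2
= 6.9091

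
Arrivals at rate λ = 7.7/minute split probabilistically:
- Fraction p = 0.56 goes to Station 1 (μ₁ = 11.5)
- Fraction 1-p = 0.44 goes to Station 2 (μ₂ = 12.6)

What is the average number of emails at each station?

Effective rates: λ₁ = 7.7×0.56 = 4.312, λ₂ = 7.7×0.44 = 3.388
Station 1: ρ₁ = 4.312/11.5 = 0.37496, L₁ = ρ₁/(1-ρ₁) = 0.37496/(1-0.37496) = 0.5999
Station 2: ρ₂ = 3.388/12.6 = 0.2689, L₂ = ρ₂/(1-ρ₂) = 0.2689/(1-0.2689) = 0.3678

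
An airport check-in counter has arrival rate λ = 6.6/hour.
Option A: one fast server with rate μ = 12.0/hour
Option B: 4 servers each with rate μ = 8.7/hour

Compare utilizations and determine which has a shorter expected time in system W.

Option A: single server μ = 12.0 (M/M/1)
  ρ_A = 6.6/12.0 = 0.5500
  W_A = 1/(μ-λ) = 1/(12.0-6.6) = 1/5.40 = 0.1852

Option B: 4 servers μ = 8.7 (M/M/4)
  ρ_B = λ/(cμ) = 6.6/(4×8.7) = 0.1897
  Offered load a = λ/μ = cρ = 6.6/8.7 = 0.7586
  P₀ = [ Σₙ₌₀^3 aⁿ/n! + a^4/(4!(1-ρ)) ]⁻¹
  Σ = a^0/0! + a^1/1! + a^2/2! + a^3/3! = 1.0000 + 0.75862 + 0.28775 + 0.072765 = 2.1191
  a^4/(4!(1-ρ)) = 0.3312/(24 × 0.8103) = 0.01703
  P₀ = 1/(2.1191 + 0.01703) = 0.4681
  Lq = P₀·a^4·ρ / (4!(1-ρ)²) = 0.4681 × 0.3312 × 0.1897 / (24 × 0.6567) = 0.001866
  Wq_B = Lq/λ = 0.001866/6.6 = 0.0002827
  W_B = Wq_B + 1/μ = 0.0002827 + 0.1149 = 0.1152

Since W_B = 0.1152 < W_A = 0.1852, Option B (multiple servers) has the shorter time in system.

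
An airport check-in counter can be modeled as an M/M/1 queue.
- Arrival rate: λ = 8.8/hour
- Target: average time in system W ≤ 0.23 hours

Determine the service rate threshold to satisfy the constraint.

For M/M/1: W = 1/(μ-λ)
Need W ≤ 0.23, so 1/(μ-λ) ≤ 0.23
μ - λ ≥ 1/0.23 = 4.3478
μ ≥ 8.8 + 4.3478 = 13.1478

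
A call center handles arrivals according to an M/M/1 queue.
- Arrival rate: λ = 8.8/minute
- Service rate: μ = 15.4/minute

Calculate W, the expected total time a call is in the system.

First, compute utilization: ρ = λ/μ = 8.8/15.4 = 0.5714
For M/M/1: W = 1/(μ-λ)
W = 1/(15.4-8.8) = 1/6.60
W = 0.1515 minutes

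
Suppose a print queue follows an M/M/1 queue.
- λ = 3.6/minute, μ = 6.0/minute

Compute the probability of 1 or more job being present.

ρ = λ/μ = 3.6/6.0 = 0.6000
P(N ≥ n) = ρⁿ
P(N ≥ 1) = 0.6000^1
P(N ≥ 1) = 0.6000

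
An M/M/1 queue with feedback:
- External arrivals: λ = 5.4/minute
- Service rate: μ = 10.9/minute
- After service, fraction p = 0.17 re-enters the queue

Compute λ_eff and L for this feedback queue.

Effective arrival rate: λ_eff = λ/(1-p) = 5.4/(1-0.17) = 5.4/0.83 = 6.5060
ρ = λ_eff/μ = 6.5060/10.9 = 0.59688
L = ρ/(1-ρ) = 0.59688/(1-0.59688) = 1.4807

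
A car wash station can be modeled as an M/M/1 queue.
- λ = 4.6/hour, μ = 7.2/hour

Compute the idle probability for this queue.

ρ = λ/μ = 4.6/7.2 = 0.6389
P(0) = 1 - ρ = 1 - 0.6389 = 0.3611
The server is idle 36.11% of the time.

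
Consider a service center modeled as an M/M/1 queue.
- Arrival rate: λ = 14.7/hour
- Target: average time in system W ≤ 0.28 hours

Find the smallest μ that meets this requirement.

For M/M/1: W = 1/(μ-λ)
Need W ≤ 0.28, so 1/(μ-λ) ≤ 0.28
μ - λ ≥ 1/0.28 = 3.5714
μ ≥ 14.7 + 3.5714 = 18.2714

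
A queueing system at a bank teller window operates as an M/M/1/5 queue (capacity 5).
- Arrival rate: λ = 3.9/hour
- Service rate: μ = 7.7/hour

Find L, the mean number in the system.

ρ = λ/μ = 3.9/7.7 = 0.5065
P₀ = (1-ρ)/(1-ρ^(K+1)) = (1-0.5065)/(1-0.5065^6) = 0.4935/0.9831 = 0.5020
P_K = P₀×ρ^K = 0.5020 × 0.5065^5 = 0.5020 × 0.03333 = 0.01673
L = ρ[1 - (K+1)ρ^K + Kρ^(K+1)] / [(1-ρ)(1-ρ^(K+1))]
L = 0.5065 × (1 - 6×0.03333 + 5×0.01688) / ((1 - 0.5065) × (1 - 0.01688)) = 0.9233 transactions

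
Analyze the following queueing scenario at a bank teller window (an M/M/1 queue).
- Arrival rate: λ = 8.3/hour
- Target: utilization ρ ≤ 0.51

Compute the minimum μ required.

ρ = λ/μ, so μ = λ/ρ
μ ≥ 8.3/0.51 = 16.2745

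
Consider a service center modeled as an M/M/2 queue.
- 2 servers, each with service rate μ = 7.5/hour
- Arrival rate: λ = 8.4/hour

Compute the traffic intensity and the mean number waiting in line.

Traffic intensity: ρ = λ/(cμ) = 8.4/(2×7.5) = 0.5600
Since ρ = 0.5600 < 1, system is stable.
Offered load a = λ/μ = cρ = 8.4/7.5 = 1.1200
P₀ = [ Σₙ₌₀^1 aⁿ/n! + a^2/(2!(1-ρ)) ]⁻¹
Σ = a^0/0! + a^1/1! = 1.0000 + 1.1200 = 2.1200
a^2/(2!(1-ρ)) = 1.2544/(2 × 0.4400) = 1.4255
P₀ = 1/(2.12000 + 1.42545) = 0.2821
Lq = P₀·a^2·ρ / (2!(1-ρ)²) = 0.28205 × 1.2544 × 0.56000 / (2 × 0.19360) = 0.5117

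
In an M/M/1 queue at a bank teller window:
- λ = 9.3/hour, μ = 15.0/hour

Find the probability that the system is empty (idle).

ρ = λ/μ = 9.3/15.0 = 0.6200
P(0) = 1 - ρ = 1 - 0.6200 = 0.3800
The server is idle 38.00% of the time.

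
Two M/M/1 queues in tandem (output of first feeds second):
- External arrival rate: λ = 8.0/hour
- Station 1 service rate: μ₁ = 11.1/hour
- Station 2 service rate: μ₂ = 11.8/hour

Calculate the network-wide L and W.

By Jackson's theorem, each station behaves as independent M/M/1.
Station 1: ρ₁ = 8.0/11.1 = 0.7207, L₁ = ρ₁/(1-ρ₁) = λ/(μ₁-λ) = 8.0/3.10 = 2.5806
Station 2: ρ₂ = 8.0/11.8 = 0.6780, L₂ = ρ₂/(1-ρ₂) = λ/(μ₂-λ) = 8.0/3.80 = 2.1053
Total: L = L₁ + L₂ = 2.5806 + 2.1053 = 4.6859
W = L/λ = 4.6859/8.0 = 0.5857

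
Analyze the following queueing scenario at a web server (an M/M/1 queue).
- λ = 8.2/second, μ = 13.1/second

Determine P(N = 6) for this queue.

ρ = λ/μ = 8.2/13.1 = 0.62595
P(n) = (1-ρ)ρⁿ
P(6) = (1-0.62595) × 0.62595^6
P(6) = 0.3740 × 0.06015
P(6) = 0.02250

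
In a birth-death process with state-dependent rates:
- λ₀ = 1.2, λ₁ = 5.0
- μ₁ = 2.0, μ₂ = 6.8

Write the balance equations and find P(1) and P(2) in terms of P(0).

Balance equations:
State 0: λ₀P₀ = μ₁P₁ → P₁ = (λ₀/μ₁)P₀ = (1.2/2.0)P₀ = 0.6000P₀
State 1: P₂ = (λ₀λ₁)/(μ₁μ₂)P₀ = (1.2×5.0)/(2.0×6.8)P₀ = 0.4412P₀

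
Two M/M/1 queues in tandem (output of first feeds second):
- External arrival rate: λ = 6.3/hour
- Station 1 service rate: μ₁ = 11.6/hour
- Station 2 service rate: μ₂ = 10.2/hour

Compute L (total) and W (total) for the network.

By Jackson's theorem, each station behaves as independent M/M/1.
Station 1: ρ₁ = 6.3/11.6 = 0.5431, L₁ = ρ₁/(1-ρ₁) = λ/(μ₁-λ) = 6.3/5.30 = 1.1887
Station 2: ρ₂ = 6.3/10.2 = 0.6176, L₂ = ρ₂/(1-ρ₂) = λ/(μ₂-λ) = 6.3/3.90 = 1.6154
Total: L = L₁ + L₂ = 1.1887 + 1.6154 = 2.8041
W = L/λ = 2.8041/6.3 = 0.4451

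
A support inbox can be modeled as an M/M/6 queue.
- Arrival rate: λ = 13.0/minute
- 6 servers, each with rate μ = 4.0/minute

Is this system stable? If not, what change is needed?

Stability requires ρ = λ/(cμ) < 1
ρ = 13.0/(6 × 4.0) = 13.0/24.00 = 0.5417
Since 0.5417 < 1, the system is STABLE.
The servers are busy 54.17% of the time.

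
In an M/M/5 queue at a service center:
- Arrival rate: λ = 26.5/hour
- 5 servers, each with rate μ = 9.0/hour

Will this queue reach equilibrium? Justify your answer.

Stability requires ρ = λ/(cμ) < 1
ρ = 26.5/(5 × 9.0) = 26.5/45.00 = 0.5889
Since 0.5889 < 1, the system is STABLE.
The servers are busy 58.89% of the time.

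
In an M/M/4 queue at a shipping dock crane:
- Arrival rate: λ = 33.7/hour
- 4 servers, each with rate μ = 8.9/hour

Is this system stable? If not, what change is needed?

Stability requires ρ = λ/(cμ) < 1
ρ = 33.7/(4 × 8.9) = 33.7/35.60 = 0.9466
Since 0.9466 < 1, the system is STABLE.
The servers are busy 94.66% of the time.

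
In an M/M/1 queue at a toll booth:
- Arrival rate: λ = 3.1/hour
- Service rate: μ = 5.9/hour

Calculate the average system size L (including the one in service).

ρ = λ/μ = 3.1/5.9 = 0.5254
For M/M/1: L = λ/(μ-λ)
L = 3.1/(5.9-3.1) = 3.1/2.80
L = 1.1071 vehicles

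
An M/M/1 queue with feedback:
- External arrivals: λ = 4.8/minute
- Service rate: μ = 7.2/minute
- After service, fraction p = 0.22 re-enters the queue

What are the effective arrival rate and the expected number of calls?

Effective arrival rate: λ_eff = λ/(1-p) = 4.8/(1-0.22) = 4.8/0.78 = 6.15385
ρ = λ_eff/μ = 6.15385/7.2 = 0.854701
L = ρ/(1-ρ) = 0.854701/(1-0.854701) = 5.8824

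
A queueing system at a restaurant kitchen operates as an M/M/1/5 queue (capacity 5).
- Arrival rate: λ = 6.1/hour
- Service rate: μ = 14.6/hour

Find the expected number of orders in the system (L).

ρ = λ/μ = 6.1/14.6 = 0.41781
P₀ = (1-ρ)/(1-ρ^(K+1)) = (1-0.41781)/(1-0.41781^6) = 0.5822/0.9947 = 0.5853
P_K = P₀×ρ^K = 0.58530 × 0.41781^5 = 0.58530 × 0.012732 = 0.007452
L = ρ[1 - (K+1)ρ^K + Kρ^(K+1)] / [(1-ρ)(1-ρ^(K+1))]
L = 0.41781 × (1 - 6×0.01273 + 5×0.005320) / ((1 - 0.41781) × (1 - 0.005320)) = 0.6856 orders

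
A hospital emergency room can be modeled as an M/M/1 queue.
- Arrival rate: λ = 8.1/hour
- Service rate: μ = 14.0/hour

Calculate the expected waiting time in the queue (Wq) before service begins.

First, compute utilization: ρ = λ/μ = 8.1/14.0 = 0.5786
For M/M/1: Wq = λ/(μ(μ-λ))
Wq = 8.1/(14.0 × (14.0-8.1))
Wq = 8.1/(14.0 × 5.90)
Wq = 0.09806 hours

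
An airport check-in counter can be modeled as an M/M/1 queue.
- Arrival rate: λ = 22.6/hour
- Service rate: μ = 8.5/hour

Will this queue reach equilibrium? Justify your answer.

Stability requires ρ = λ/(cμ) < 1
ρ = 22.6/(1 × 8.5) = 22.6/8.50 = 2.6588
Since 2.6588 ≥ 1, the system is UNSTABLE.
Queue grows without bound. Need μ > λ = 22.6.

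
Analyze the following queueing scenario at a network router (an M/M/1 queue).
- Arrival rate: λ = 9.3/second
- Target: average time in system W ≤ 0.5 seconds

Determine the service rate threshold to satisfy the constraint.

For M/M/1: W = 1/(μ-λ)
Need W ≤ 0.5, so 1/(μ-λ) ≤ 0.5
μ - λ ≥ 1/0.5 = 2.0000
μ ≥ 9.3 + 2.0000 = 11.3000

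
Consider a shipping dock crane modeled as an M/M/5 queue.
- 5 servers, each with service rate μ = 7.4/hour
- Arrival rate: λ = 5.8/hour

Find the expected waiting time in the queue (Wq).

Traffic intensity: ρ = λ/(cμ) = 5.8/(5×7.4) = 0.1568
Since ρ = 0.1568 < 1, system is stable.
Offered load a = λ/μ = cρ = 5.8/7.4 = 0.7838
P₀ = [ Σₙ₌₀^4 aⁿ/n! + a^5/(5!(1-ρ)) ]⁻¹
Σ = a^0/0! + a^1/1! + a^2/2! + a^3/3! + a^4/4! = 1.0000 + 0.78378 + 0.30716 + 0.080249 + 0.015724 = 2.1869
a^5/(5!(1-ρ)) = 0.2958/(120 × 0.8432) = 0.002923
P₀ = 1/(2.1869 + 0.002923) = 0.4567
Lq = P₀·a^5·ρ / (5!(1-ρ)²) = 0.456655 × 0.295789 × 0.156757 / (120 × 0.711059) = 0.0002481
Wq = Lq/λ = 0.0002481/5.8 = 0.00004278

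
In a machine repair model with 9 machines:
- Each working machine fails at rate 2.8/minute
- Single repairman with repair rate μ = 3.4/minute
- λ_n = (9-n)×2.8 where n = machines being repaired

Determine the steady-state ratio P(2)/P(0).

P(2)/P(0) = ∏_{i=0}^{2-1} λ_i/μ_{i+1}
= (9-0)×2.8/3.4 × (9-1)×2.8/3.4
= 48.8304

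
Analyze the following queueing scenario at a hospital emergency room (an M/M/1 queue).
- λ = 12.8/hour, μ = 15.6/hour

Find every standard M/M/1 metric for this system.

Step 1: ρ = λ/μ = 12.8/15.6 = 0.8205
Step 2: L = λ/(μ-λ) = 12.8/2.80 = 4.5714
Step 3: Lq = λ²/(μ(μ-λ)) = 163.84/(15.6×2.80) = 3.7509
Step 4: W = 1/(μ-λ) = 1/2.80 = 0.35714
Step 5: Wq = λ/(μ(μ-λ)) = 12.8/(15.6×2.80) = 0.2930
Step 6: P(0) = 1-ρ = 0.1795
Verify: L = λW = 12.8×0.35714 = 4.5714 ✔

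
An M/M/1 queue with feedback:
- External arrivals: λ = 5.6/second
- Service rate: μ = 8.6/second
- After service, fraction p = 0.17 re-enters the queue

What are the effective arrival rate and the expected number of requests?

Effective arrival rate: λ_eff = λ/(1-p) = 5.6/(1-0.17) = 5.6/0.83 = 6.746988
ρ = λ_eff/μ = 6.746988/8.6 = 0.784533
L = ρ/(1-ρ) = 0.784533/(1-0.784533) = 3.6411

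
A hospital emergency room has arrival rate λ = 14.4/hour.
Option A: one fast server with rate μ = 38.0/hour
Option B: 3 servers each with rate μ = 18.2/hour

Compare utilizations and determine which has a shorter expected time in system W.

Option A: single server μ = 38.0 (M/M/1)
  ρ_A = 14.4/38.0 = 0.3789
  W_A = 1/(μ-λ) = 1/(38.0-14.4) = 1/23.60 = 0.04237

Option B: 3 servers μ = 18.2 (M/M/3)
  ρ_B = λ/(cμ) = 14.4/(3×18.2) = 0.2637
  Offered load a = λ/μ = cρ = 14.4/18.2 = 0.7912
  P₀ = [ Σₙ₌₀^2 aⁿ/n! + a^3/(3!(1-ρ)) ]⁻¹
  Σ = a^0/0! + a^1/1! + a^2/2! = 1.0000 + 0.7912 + 0.3130 = 2.1042
  a^3/(3!(1-ρ)) = 0.4953/(6 × 0.7363) = 0.1121
  P₀ = 1/(2.1042 + 0.1121) = 0.4512
  Lq = P₀·a^3·ρ / (3!(1-ρ)²) = 0.4512 × 0.4953 × 0.2637 / (6 × 0.5421) = 0.01812
  Wq_B = Lq/λ = 0.018121/14.4 = 0.0012584
  W_B = Wq_B + 1/μ = 0.0012584 + 0.054945 = 0.05620

Since W_A = 0.04237 < W_B = 0.05620, Option A (single fast server) has the shorter time in system.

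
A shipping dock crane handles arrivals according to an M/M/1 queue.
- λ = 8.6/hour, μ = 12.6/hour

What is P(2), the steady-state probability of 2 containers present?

ρ = λ/μ = 8.6/12.6 = 0.6825
P(n) = (1-ρ)ρⁿ
P(2) = (1-0.6825) × 0.6825^2
P(2) = 0.3175 × 0.4658
P(2) = 0.1479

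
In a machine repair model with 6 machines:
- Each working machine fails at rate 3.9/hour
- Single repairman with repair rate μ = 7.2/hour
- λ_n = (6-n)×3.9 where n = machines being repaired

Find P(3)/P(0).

P(3)/P(0) = ∏_{i=0}^{3-1} λ_i/μ_{i+1}
= (6-0)×3.9/7.2 × (6-1)×3.9/7.2 × (6-2)×3.9/7.2
= 19.0712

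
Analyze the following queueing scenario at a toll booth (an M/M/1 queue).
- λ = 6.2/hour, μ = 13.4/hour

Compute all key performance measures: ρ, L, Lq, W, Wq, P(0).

Step 1: ρ = λ/μ = 6.2/13.4 = 0.4627
Step 2: L = λ/(μ-λ) = 6.2/7.20 = 0.8611
Step 3: Lq = λ²/(μ(μ-λ)) = 38.44/(13.4×7.20) = 0.3984
Step 4: W = 1/(μ-λ) = 1/7.20 = 0.13889
Step 5: Wq = λ/(μ(μ-λ)) = 6.2/(13.4×7.20) = 0.06426
Step 6: P(0) = 1-ρ = 0.5373
Verify: L = λW = 6.2×0.13889 = 0.8611 ✔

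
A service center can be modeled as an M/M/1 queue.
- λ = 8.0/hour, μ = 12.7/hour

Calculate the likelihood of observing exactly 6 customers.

ρ = λ/μ = 8.0/12.7 = 0.6299
P(n) = (1-ρ)ρⁿ
P(6) = (1-0.6299) × 0.6299^6
P(6) = 0.3701 × 0.06246
P(6) = 0.02312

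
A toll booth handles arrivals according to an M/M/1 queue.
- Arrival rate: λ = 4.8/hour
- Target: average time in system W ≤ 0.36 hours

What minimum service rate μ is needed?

For M/M/1: W = 1/(μ-λ)
Need W ≤ 0.36, so 1/(μ-λ) ≤ 0.36
μ - λ ≥ 1/0.36 = 2.7778
μ ≥ 4.8 + 2.7778 = 7.5778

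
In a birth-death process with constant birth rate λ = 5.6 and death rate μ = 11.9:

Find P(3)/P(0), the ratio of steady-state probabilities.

For constant rates: P(n)/P(0) = (λ/μ)^n
P(3)/P(0) = (5.6/11.9)^3 = 0.4706^3 = 0.1042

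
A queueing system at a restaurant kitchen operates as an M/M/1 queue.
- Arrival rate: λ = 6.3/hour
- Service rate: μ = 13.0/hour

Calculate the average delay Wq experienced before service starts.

First, compute utilization: ρ = λ/μ = 6.3/13.0 = 0.4846
For M/M/1: Wq = λ/(μ(μ-λ))
Wq = 6.3/(13.0 × (13.0-6.3))
Wq = 6.3/(13.0 × 6.70)
Wq = 0.07233 hours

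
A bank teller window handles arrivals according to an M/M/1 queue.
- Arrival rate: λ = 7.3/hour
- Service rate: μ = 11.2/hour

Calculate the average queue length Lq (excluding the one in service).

ρ = λ/μ = 7.3/11.2 = 0.6518
For M/M/1: Lq = λ²/(μ(μ-λ))
Lq = 53.29/(11.2 × 3.90)
Lq = 1.2200 transactions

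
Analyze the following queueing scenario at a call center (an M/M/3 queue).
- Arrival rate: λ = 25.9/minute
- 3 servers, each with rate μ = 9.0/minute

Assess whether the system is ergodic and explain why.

Stability requires ρ = λ/(cμ) < 1
ρ = 25.9/(3 × 9.0) = 25.9/27.00 = 0.9593
Since 0.9593 < 1, the system is STABLE.
The servers are busy 95.93% of the time.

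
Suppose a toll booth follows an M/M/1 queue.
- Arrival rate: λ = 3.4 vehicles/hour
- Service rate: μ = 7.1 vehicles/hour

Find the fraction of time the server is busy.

Server utilization: ρ = λ/μ
ρ = 3.4/7.1 = 0.4789
The server is busy 47.89% of the time.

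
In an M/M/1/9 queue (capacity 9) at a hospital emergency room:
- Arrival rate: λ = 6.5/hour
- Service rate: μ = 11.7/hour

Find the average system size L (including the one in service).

ρ = λ/μ = 6.5/11.7 = 0.55556
P₀ = (1-ρ)/(1-ρ^(K+1)) = (1-0.55556)/(1-0.55556^10) = 0.44444/0.99720 = 0.4457
P_K = P₀×ρ^K = 0.4457 × 0.55556^9 = 0.4457 × 0.005042 = 0.002247
L = ρ[1 - (K+1)ρ^K + Kρ^(K+1)] / [(1-ρ)(1-ρ^(K+1))]
L = 0.55556 × (1 - 10×0.005042 + 9×0.002801) / ((1 - 0.55556) × (1 - 0.002801)) = 1.2219 patients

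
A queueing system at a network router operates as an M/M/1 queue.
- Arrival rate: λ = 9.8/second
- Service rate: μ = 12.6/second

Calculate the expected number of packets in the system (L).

ρ = λ/μ = 9.8/12.6 = 0.7778
For M/M/1: L = λ/(μ-λ)
L = 9.8/(12.6-9.8) = 9.8/2.80
L = 3.5000 packets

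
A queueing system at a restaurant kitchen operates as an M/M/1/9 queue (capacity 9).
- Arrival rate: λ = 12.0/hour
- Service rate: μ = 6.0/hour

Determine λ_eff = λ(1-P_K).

ρ = λ/μ = 12.0/6.0 = 2.0000
P₀ = (1-ρ)/(1-ρ^(K+1)) = (1-2.0000)/(1-2.0000^10) = -1.0000/-1023.0000 = 0.0009775
P_K = P₀×ρ^K = 0.0009775 × 2.0000^9 = 0.0009775 × 512.0000 = 0.5005
λ_eff = λ(1-P_K) = 12.0 × (1 - 0.50049) = 12.0 × 0.49951 = 5.9941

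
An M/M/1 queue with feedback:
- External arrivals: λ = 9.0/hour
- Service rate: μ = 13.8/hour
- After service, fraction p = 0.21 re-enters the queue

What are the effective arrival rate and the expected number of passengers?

Effective arrival rate: λ_eff = λ/(1-p) = 9.0/(1-0.21) = 9.0/0.79 = 11.39241
ρ = λ_eff/μ = 11.39241/13.8 = 0.825537
L = ρ/(1-ρ) = 0.825537/(1-0.825537) = 4.7319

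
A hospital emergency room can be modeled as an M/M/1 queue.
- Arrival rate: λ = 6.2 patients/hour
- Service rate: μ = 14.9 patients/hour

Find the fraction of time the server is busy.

Server utilization: ρ = λ/μ
ρ = 6.2/14.9 = 0.4161
The server is busy 41.61% of the time.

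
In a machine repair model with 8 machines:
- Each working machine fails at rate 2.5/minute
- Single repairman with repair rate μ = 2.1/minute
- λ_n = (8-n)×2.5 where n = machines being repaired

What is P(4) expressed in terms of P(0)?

P(4)/P(0) = ∏_{i=0}^{4-1} λ_i/μ_{i+1}
= (8-0)×2.5/2.1 × (8-1)×2.5/2.1 × (8-2)×2.5/2.1 × (8-3)×2.5/2.1
= 3374.3656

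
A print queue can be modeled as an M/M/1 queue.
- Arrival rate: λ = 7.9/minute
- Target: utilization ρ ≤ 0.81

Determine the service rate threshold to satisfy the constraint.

ρ = λ/μ, so μ = λ/ρ
μ ≥ 7.9/0.81 = 9.7531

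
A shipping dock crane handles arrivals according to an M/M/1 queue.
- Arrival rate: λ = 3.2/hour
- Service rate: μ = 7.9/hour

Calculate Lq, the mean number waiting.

ρ = λ/μ = 3.2/7.9 = 0.4051
For M/M/1: Lq = λ²/(μ(μ-λ))
Lq = 10.24/(7.9 × 4.70)
Lq = 0.2758 containers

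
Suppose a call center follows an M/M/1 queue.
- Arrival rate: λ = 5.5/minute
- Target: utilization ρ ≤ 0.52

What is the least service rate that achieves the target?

ρ = λ/μ, so μ = λ/ρ
μ ≥ 5.5/0.52 = 10.5769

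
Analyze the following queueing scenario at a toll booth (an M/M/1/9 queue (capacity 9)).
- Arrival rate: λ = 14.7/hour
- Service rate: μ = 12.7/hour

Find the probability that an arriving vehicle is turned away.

ρ = λ/μ = 14.7/12.7 = 1.15748
P₀ = (1-ρ)/(1-ρ^(K+1)) = (1-1.15748)/(1-1.15748^10) = -0.15748/-3.3165 = 0.04748
P_K = P₀×ρ^K = 0.04748 × 1.15748^9 = 0.04748 × 3.7292 = 0.1771
Blocking probability = 17.71%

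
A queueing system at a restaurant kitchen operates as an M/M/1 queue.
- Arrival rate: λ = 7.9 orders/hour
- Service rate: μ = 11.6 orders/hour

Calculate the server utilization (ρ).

Server utilization: ρ = λ/μ
ρ = 7.9/11.6 = 0.6810
The server is busy 68.10% of the time.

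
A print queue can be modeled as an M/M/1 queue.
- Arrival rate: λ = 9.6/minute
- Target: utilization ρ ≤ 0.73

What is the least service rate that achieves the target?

ρ = λ/μ, so μ = λ/ρ
μ ≥ 9.6/0.73 = 13.1507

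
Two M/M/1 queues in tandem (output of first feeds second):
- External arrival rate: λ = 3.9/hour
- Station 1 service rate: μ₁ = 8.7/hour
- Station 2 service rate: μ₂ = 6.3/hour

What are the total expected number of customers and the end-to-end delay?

By Jackson's theorem, each station behaves as independent M/M/1.
Station 1: ρ₁ = 3.9/8.7 = 0.4483, L₁ = ρ₁/(1-ρ₁) = λ/(μ₁-λ) = 3.9/4.80 = 0.8125
Station 2: ρ₂ = 3.9/6.3 = 0.6190, L₂ = ρ₂/(1-ρ₂) = λ/(μ₂-λ) = 3.9/2.40 = 1.6250
Total: L = L₁ + L₂ = 0.8125 + 1.6250 = 2.4375
W = L/λ = 2.4375/3.9 = 0.6250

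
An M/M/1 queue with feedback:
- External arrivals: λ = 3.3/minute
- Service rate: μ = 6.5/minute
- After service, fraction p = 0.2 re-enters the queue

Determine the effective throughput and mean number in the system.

Effective arrival rate: λ_eff = λ/(1-p) = 3.3/(1-0.2) = 3.3/0.80 = 4.1250
ρ = λ_eff/μ = 4.1250/6.5 = 0.634615
L = ρ/(1-ρ) = 0.634615/(1-0.634615) = 1.7368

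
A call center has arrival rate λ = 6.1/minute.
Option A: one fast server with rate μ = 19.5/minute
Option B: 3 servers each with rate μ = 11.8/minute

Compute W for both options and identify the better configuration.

Option A: single server μ = 19.5 (M/M/1)
  ρ_A = 6.1/19.5 = 0.3128
  W_A = 1/(μ-λ) = 1/(19.5-6.1) = 1/13.40 = 0.07463

Option B: 3 servers μ = 11.8 (M/M/3)
  ρ_B = λ/(cμ) = 6.1/(3×11.8) = 0.1723
  Offered load a = λ/μ = cρ = 6.1/11.8 = 0.5169
  P₀ = [ Σₙ₌₀^2 aⁿ/n! + a^3/(3!(1-ρ)) ]⁻¹
  Σ = a^0/0! + a^1/1! + a^2/2! = 1.0000 + 0.51695 + 0.13362 = 1.6506
  a^3/(3!(1-ρ)) = 0.13815/(6 × 0.82768) = 0.02782
  P₀ = 1/(1.6506 + 0.02782) = 0.5958
  Lq = P₀·a^3·ρ / (3!(1-ρ)²) = 0.59581 × 0.13815 × 0.17232 / (6 × 0.68506) = 0.003451
  Wq_B = Lq/λ = 0.00345063/6.1 = 0.00056568
  W_B = Wq_B + 1/μ = 0.00056568 + 0.084746 = 0.08531

Since W_A = 0.07463 < W_B = 0.08531, Option A (single fast server) has the shorter time in system.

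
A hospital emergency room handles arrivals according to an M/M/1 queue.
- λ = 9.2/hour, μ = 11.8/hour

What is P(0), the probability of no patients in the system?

ρ = λ/μ = 9.2/11.8 = 0.7797
P(0) = 1 - ρ = 1 - 0.7797 = 0.2203
The server is idle 22.03% of the time.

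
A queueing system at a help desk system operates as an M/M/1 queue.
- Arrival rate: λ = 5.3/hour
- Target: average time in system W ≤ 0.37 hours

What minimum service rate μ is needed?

For M/M/1: W = 1/(μ-λ)
Need W ≤ 0.37, so 1/(μ-λ) ≤ 0.37
μ - λ ≥ 1/0.37 = 2.7027
μ ≥ 5.3 + 2.7027 = 8.0027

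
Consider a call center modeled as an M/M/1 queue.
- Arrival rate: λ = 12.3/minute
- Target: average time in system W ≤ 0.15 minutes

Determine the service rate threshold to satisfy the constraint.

For M/M/1: W = 1/(μ-λ)
Need W ≤ 0.15, so 1/(μ-λ) ≤ 0.15
μ - λ ≥ 1/0.15 = 6.6667
μ ≥ 12.3 + 6.6667 = 18.9667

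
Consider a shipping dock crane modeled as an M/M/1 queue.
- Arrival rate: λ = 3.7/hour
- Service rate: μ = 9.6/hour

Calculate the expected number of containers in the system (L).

ρ = λ/μ = 3.7/9.6 = 0.3854
For M/M/1: L = λ/(μ-λ)
L = 3.7/(9.6-3.7) = 3.7/5.90
L = 0.6271 containers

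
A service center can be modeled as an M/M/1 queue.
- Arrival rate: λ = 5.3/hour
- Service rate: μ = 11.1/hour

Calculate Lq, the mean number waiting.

ρ = λ/μ = 5.3/11.1 = 0.4775
For M/M/1: Lq = λ²/(μ(μ-λ))
Lq = 28.09/(11.1 × 5.80)
Lq = 0.4363 customers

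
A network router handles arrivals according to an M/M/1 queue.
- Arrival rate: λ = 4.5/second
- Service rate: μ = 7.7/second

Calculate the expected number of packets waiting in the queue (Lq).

ρ = λ/μ = 4.5/7.7 = 0.5844
For M/M/1: Lq = λ²/(μ(μ-λ))
Lq = 20.25/(7.7 × 3.20)
Lq = 0.8218 packets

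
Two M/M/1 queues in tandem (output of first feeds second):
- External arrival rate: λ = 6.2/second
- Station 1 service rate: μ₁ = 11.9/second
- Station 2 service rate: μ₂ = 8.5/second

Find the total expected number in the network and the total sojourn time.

By Jackson's theorem, each station behaves as independent M/M/1.
Station 1: ρ₁ = 6.2/11.9 = 0.5210, L₁ = ρ₁/(1-ρ₁) = λ/(μ₁-λ) = 6.2/5.70 = 1.0877
Station 2: ρ₂ = 6.2/8.5 = 0.7294, L₂ = ρ₂/(1-ρ₂) = λ/(μ₂-λ) = 6.2/2.30 = 2.6957
Total: L = L₁ + L₂ = 1.0877 + 2.6957 = 3.7834
W = L/λ = 3.7834/6.2 = 0.6102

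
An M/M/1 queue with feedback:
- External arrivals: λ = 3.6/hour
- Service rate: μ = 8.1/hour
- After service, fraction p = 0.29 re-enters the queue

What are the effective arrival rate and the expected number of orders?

Effective arrival rate: λ_eff = λ/(1-p) = 3.6/(1-0.29) = 3.6/0.71 = 5.07042
ρ = λ_eff/μ = 5.07042/8.1 = 0.625978
L = ρ/(1-ρ) = 0.625978/(1-0.625978) = 1.6736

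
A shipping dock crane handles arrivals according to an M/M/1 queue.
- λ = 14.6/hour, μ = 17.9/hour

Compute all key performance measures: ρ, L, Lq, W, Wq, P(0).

Step 1: ρ = λ/μ = 14.6/17.9 = 0.8156
Step 2: L = λ/(μ-λ) = 14.6/3.30 = 4.4242
Step 3: Lq = λ²/(μ(μ-λ)) = 213.16/(17.9×3.30) = 3.6086
Step 4: W = 1/(μ-λ) = 1/3.30 = 0.30303
Step 5: Wq = λ/(μ(μ-λ)) = 14.6/(17.9×3.30) = 0.2472
Step 6: P(0) = 1-ρ = 0.1844
Verify: L = λW = 14.6×0.30303 = 4.4242 ✔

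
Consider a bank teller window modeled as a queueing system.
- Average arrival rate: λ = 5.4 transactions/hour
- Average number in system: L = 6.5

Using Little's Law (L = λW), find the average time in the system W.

Little's Law: L = λW, so W = L/λ
W = 6.5/5.4 = 1.2037 hours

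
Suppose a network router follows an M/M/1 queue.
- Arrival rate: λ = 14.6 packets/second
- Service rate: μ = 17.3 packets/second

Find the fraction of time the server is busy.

Server utilization: ρ = λ/μ
ρ = 14.6/17.3 = 0.8439
The server is busy 84.39% of the time.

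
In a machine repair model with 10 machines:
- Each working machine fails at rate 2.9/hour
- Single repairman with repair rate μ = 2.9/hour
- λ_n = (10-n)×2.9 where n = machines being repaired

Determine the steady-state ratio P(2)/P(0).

P(2)/P(0) = ∏_{i=0}^{2-1} λ_i/μ_{i+1}
= (10-0)×2.9/2.9 × (10-1)×2.9/2.9
= 90.0000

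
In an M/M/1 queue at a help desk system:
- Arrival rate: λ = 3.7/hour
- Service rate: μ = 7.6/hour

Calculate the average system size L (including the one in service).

ρ = λ/μ = 3.7/7.6 = 0.4868
For M/M/1: L = λ/(μ-λ)
L = 3.7/(7.6-3.7) = 3.7/3.90
L = 0.9487 tickets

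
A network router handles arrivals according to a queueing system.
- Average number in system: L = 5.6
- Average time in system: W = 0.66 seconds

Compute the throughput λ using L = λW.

Little's Law: L = λW, so λ = L/W
λ = 5.6/0.66 = 8.4848 packets/second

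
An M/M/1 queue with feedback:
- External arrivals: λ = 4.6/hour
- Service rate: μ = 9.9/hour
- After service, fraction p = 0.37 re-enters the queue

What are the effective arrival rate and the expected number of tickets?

Effective arrival rate: λ_eff = λ/(1-p) = 4.6/(1-0.37) = 4.6/0.63 = 7.30159
ρ = λ_eff/μ = 7.30159/9.9 = 0.73753
L = ρ/(1-ρ) = 0.73753/(1-0.73753) = 2.8100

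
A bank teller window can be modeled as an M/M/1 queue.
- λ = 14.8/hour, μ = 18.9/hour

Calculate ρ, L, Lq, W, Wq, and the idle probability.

Step 1: ρ = λ/μ = 14.8/18.9 = 0.7831
Step 2: L = λ/(μ-λ) = 14.8/4.10 = 3.6098
Step 3: Lq = λ²/(μ(μ-λ)) = 219.04/(18.9×4.10) = 2.8267
Step 4: W = 1/(μ-λ) = 1/4.10 = 0.2439024
Step 5: Wq = λ/(μ(μ-λ)) = 14.8/(18.9×4.10) = 0.1910
Step 6: P(0) = 1-ρ = 0.2169
Verify: L = λW = 14.8×0.2439024 = 3.6098 ✔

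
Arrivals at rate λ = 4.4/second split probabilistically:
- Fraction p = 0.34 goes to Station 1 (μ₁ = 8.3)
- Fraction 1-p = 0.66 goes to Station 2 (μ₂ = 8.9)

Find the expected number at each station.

Effective rates: λ₁ = 4.4×0.34 = 1.496, λ₂ = 4.4×0.66 = 2.904
Station 1: ρ₁ = 1.496/8.3 = 0.18024, L₁ = ρ₁/(1-ρ₁) = 0.18024/(1-0.18024) = 0.2199
Station 2: ρ₂ = 2.904/8.9 = 0.3263, L₂ = ρ₂/(1-ρ₂) = 0.3263/(1-0.3263) = 0.4843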